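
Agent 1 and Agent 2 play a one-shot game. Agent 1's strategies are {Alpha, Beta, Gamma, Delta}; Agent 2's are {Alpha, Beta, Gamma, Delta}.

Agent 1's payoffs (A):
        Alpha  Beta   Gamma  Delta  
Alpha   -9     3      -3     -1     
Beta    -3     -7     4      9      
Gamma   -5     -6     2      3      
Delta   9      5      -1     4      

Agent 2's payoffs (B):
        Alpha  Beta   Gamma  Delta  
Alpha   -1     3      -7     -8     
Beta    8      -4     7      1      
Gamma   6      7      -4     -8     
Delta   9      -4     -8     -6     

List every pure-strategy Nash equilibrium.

(Delta, Alpha)

A profile is a Nash equilibrium when each player is best-responding to the other.
Agent 1's best responses — vs Alpha: Delta (payoff 9); vs Beta: Delta (payoff 5); vs Gamma: Beta (payoff 4); vs Delta: Beta (payoff 9).
Agent 2's best responses — vs Alpha: Beta (payoff 3); vs Beta: Alpha (payoff 8); vs Gamma: Beta (payoff 7); vs Delta: Alpha (payoff 9).
The only mutual best response is (Delta, Alpha); neither player gains by switching there.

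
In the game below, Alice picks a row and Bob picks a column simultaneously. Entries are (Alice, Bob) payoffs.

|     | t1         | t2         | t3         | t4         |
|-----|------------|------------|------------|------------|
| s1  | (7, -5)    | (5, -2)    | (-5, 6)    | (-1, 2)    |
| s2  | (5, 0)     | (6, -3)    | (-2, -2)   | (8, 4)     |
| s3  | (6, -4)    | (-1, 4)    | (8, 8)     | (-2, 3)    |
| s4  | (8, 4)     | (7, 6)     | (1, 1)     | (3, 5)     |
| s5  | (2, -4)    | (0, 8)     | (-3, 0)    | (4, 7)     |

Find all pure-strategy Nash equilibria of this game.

Find each player's best response to every opponent strategy; NE are the intersections.
Alice's best responses — vs t1: s4 (payoff 8); vs t2: s4 (payoff 7); vs t3: s3 (payoff 8); vs t4: s2 (payoff 8).
Bob's best responses — vs s1: t3 (payoff 6); vs s2: t4 (payoff 4); vs s3: t3 (payoff 8); vs s4: t2 (payoff 6); vs s5: t2 (payoff 8).
Mutual best responses occur at (s2, t4), (s3, t3), and (s4, t2); at each, neither player gains by switching.

(s2, t4), (s3, t3), and (s4, t2)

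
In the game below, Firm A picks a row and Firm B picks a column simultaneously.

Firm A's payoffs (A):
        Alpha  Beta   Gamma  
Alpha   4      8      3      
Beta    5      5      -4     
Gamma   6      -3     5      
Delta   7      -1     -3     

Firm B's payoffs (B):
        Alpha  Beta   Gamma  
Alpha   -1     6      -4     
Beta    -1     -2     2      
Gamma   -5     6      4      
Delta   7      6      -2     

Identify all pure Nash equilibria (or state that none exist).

(Alpha, Beta) and (Delta, Alpha)

Find each player's best response to every opponent strategy; NE are the intersections.
Firm A's best responses — vs Alpha: Delta (payoff 7); vs Beta: Alpha (payoff 8); vs Gamma: Gamma (payoff 5).
Firm B's best responses — vs Alpha: Beta (payoff 6); vs Beta: Gamma (payoff 2); vs Gamma: Beta (payoff 6); vs Delta: Alpha (payoff 7).
Mutual best responses occur at (Alpha, Beta) and (Delta, Alpha); at each, neither player gains by switching.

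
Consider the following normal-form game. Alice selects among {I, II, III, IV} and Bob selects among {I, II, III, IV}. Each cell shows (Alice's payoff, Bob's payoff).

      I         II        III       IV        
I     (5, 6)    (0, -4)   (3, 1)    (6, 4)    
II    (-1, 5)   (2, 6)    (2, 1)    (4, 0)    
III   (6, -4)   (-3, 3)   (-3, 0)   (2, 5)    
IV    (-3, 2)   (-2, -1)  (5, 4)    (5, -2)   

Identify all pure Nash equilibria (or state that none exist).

(II, II) and (IV, III)

Find each player's best response to every opponent strategy; NE are the intersections.
Alice's best responses — vs I: III (payoff 6); vs II: II (payoff 2); vs III: IV (payoff 5); vs IV: I (payoff 6).
Bob's best responses — vs I: I (payoff 6); vs II: II (payoff 6); vs III: IV (payoff 5); vs IV: III (payoff 4).
Mutual best responses occur at (II, II) and (IV, III); at each, neither player gains by switching.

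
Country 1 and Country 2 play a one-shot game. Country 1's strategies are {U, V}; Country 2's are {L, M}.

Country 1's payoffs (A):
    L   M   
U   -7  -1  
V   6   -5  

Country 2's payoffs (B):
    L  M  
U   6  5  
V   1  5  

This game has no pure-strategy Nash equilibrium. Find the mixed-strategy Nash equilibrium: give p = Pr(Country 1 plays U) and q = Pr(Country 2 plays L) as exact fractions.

In a mixed NE each player is indifferent between their pure strategies, so the opponent's mix sets the indifference.
Country 2 indifferent between L and M: p·6 + (1−p)·1 = p·5 + (1−p)·5 ⟹ 1 + 5p = 5 + 0p ⟹ p = 4/5.
Country 1 indifferent between U and V: q·(-7) + (1−q)·(-1) = q·6 + (1−q)·(-5) ⟹ (-1) + (-6)q = (-5) + 11q ⟹ q = 4/17.

p = 4/5, q = 4/17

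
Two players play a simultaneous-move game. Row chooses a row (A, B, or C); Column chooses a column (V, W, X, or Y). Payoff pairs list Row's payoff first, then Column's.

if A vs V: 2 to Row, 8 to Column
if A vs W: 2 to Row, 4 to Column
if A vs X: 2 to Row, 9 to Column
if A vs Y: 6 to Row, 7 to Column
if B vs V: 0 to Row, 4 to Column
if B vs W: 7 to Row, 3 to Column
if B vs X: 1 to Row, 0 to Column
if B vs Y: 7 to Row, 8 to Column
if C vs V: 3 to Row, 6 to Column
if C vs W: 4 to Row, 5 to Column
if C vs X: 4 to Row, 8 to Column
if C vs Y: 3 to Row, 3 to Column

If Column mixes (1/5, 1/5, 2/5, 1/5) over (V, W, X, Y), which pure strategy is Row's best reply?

C

Compute Row's expected payoff from each pure strategy against the given mix.
A: (1/5)·2 + (1/5)·2 + (2/5)·2 + (1/5)·6 = 14/5
B: (1/5)·0 + (1/5)·7 + (2/5)·1 + (1/5)·7 = 16/5
C: (1/5)·3 + (1/5)·4 + (2/5)·4 + (1/5)·3 = 18/5
Highest expected payoff is 18/5, from C.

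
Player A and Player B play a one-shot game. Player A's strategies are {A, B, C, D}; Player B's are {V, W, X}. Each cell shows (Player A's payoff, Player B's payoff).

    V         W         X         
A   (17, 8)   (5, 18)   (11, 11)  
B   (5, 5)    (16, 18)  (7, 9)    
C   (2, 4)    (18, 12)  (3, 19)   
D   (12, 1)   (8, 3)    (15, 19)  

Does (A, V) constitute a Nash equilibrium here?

Holding Player B at V: Player A gets 17 from A, versus 5 from B, 2 from C, 12 from D. No profitable deviation for Player A.
Holding Player A at A: Player B gets 8 from V but could get 18 by switching to W. Player B has a profitable deviation.

No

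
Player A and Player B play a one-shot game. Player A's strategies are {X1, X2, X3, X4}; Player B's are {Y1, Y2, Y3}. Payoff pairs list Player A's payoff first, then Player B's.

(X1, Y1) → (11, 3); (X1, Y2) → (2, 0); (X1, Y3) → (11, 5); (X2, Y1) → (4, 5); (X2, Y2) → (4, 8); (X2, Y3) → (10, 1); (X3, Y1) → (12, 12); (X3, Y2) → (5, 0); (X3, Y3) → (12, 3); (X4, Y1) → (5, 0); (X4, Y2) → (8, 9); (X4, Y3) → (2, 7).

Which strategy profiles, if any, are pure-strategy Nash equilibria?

(X3, Y1) and (X4, Y2)

A profile is a Nash equilibrium when each player is best-responding to the other.
Player A's best responses — vs Y1: X3 (payoff 12); vs Y2: X4 (payoff 8); vs Y3: X3 (payoff 12).
Player B's best responses — vs X1: Y3 (payoff 5); vs X2: Y2 (payoff 8); vs X3: Y1 (payoff 12); vs X4: Y2 (payoff 9).
Mutual best responses occur at (X3, Y1) and (X4, Y2); at each, neither player gains by switching.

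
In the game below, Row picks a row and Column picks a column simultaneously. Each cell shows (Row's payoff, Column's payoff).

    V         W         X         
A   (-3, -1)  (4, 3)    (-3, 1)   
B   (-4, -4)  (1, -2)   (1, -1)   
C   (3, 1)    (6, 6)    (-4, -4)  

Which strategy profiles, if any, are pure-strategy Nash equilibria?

Find each player's best response to every opponent strategy; NE are the intersections.
Row's best responses — vs V: C (payoff 3); vs W: C (payoff 6); vs X: B (payoff 1).
Column's best responses — vs A: W (payoff 3); vs B: X (payoff -1); vs C: W (payoff 6).
Mutual best responses occur at (B, X) and (C, W); at each, neither player gains by switching.

(B, X) and (C, W)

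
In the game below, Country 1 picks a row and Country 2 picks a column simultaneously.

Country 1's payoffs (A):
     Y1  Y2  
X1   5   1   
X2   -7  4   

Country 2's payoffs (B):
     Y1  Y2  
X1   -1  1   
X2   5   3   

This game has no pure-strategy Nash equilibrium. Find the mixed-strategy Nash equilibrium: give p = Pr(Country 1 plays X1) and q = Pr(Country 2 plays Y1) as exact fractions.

Each player's mixing probability is pinned down by making the *other* player indifferent.
Country 2 indifferent between Y1 and Y2: p·(-1) + (1−p)·5 = p·1 + (1−p)·3 ⟹ 5 + (-6)p = 3 + (-2)p ⟹ p = 1/2.
Country 1 indifferent between X1 and X2: q·5 + (1−q)·1 = q·(-7) + (1−q)·4 ⟹ 1 + 4q = 4 + (-11)q ⟹ q = 1/5.

p = 1/2, q = 1/5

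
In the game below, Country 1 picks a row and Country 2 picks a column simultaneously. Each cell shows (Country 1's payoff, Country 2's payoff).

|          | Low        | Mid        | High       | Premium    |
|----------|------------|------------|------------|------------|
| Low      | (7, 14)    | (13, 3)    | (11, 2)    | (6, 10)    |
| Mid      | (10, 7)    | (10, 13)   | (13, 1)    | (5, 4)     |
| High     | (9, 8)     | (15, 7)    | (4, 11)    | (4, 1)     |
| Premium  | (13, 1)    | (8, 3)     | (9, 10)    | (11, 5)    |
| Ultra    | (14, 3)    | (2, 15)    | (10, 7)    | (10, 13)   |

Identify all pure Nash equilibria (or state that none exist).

None

Find each player's best response to every opponent strategy; NE are the intersections.
Country 1's best responses — vs Low: Ultra (payoff 14); vs Mid: High (payoff 15); vs High: Mid (payoff 13); vs Premium: Premium (payoff 11).
Country 2's best responses — vs Low: Low (payoff 14); vs Mid: Mid (payoff 13); vs High: High (payoff 11); vs Premium: High (payoff 10); vs Ultra: Mid (payoff 15).
No cell has both players best-responding. For instance, Country 1's best reply to Mid is High, but against High Country 2 prefers High over Mid.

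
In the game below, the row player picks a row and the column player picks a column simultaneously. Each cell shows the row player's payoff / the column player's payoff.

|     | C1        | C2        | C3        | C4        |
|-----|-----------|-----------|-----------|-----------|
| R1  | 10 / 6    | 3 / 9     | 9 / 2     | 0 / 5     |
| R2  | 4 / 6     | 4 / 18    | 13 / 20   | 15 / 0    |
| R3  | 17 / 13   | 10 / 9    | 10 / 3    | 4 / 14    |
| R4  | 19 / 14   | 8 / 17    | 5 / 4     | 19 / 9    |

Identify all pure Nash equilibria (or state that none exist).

(R2, C3)

A profile is a Nash equilibrium when each player is best-responding to the other.
The row player's best responses — vs C1: R4 (payoff 19); vs C2: R3 (payoff 10); vs C3: R2 (payoff 13); vs C4: R4 (payoff 19).
The column player's best responses — vs R1: C2 (payoff 9); vs R2: C3 (payoff 20); vs R3: C4 (payoff 14); vs R4: C2 (payoff 17).
The only mutual best response is (R2, C3); neither player gains by switching there.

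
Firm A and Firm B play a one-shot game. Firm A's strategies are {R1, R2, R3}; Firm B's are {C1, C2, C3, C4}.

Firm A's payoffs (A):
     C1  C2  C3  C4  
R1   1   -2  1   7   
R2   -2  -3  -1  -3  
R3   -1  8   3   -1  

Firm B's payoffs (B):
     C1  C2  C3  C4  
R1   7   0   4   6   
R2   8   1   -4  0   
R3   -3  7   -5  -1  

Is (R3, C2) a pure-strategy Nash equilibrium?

Yes

Holding Firm B at C2: Firm A gets 8 from R3, versus -2 from R1, -3 from R2. No profitable deviation for Firm A.
Holding Firm A at R3: Firm B gets 7 from C2, versus -3 from C1, -5 from C3, -1 from C4. No profitable deviation for Firm B either.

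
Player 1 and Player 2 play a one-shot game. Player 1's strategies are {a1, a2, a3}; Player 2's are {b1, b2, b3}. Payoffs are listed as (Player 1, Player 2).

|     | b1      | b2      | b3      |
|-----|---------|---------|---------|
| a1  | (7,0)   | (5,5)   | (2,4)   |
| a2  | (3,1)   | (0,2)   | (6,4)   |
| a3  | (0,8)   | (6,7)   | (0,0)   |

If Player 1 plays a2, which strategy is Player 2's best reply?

With Player 1 fixed at a2, Player 2's payoffs are: b1 → 1, b2 → 2, b3 → 4.
The maximum is 4, achieved by b3.

b3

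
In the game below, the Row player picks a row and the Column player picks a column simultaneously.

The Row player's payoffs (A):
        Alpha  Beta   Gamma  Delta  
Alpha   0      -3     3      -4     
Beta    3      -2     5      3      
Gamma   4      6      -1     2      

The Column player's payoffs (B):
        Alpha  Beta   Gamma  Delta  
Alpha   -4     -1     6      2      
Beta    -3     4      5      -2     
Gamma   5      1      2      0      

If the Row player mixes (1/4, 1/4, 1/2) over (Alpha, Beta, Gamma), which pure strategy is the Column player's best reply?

The Column player's best reply maximizes expected payoff against the mix.
Alpha: (1/4)·(-4) + (1/4)·(-3) + (1/2)·5 = 3/4
Beta: (1/4)·(-1) + (1/4)·4 + (1/2)·1 = 5/4
Gamma: (1/4)·6 + (1/4)·5 + (1/2)·2 = 15/4
Delta: (1/4)·2 + (1/4)·(-2) + (1/2)·0 = 0
Highest expected payoff is 15/4, from Gamma.

Gamma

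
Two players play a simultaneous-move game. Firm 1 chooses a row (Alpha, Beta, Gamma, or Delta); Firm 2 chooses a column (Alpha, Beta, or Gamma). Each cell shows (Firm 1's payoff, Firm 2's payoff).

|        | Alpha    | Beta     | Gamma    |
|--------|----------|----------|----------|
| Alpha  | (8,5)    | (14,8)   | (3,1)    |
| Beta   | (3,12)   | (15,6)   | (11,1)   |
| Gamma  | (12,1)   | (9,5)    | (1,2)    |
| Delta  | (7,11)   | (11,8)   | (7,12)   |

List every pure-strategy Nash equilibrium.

There is no pure-strategy Nash equilibrium

A profile is a Nash equilibrium when each player is best-responding to the other.
Firm 1's best responses — vs Alpha: Gamma (payoff 12); vs Beta: Beta (payoff 15); vs Gamma: Beta (payoff 11).
Firm 2's best responses — vs Alpha: Beta (payoff 8); vs Beta: Alpha (payoff 12); vs Gamma: Beta (payoff 5); vs Delta: Gamma (payoff 12).
No cell has both players best-responding. For instance, Firm 1's best reply to Gamma is Beta, but against Beta Firm 2 prefers Alpha over Gamma.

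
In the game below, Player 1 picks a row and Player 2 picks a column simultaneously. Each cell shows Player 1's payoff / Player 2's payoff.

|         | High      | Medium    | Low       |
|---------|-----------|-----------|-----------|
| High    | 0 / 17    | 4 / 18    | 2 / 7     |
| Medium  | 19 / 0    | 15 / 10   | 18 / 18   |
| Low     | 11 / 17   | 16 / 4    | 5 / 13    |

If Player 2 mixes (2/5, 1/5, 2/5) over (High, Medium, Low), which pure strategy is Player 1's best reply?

Player 1's best reply maximizes expected payoff against the mix.
High: (2/5)·0 + (1/5)·4 + (2/5)·2 = 8/5
Medium: (2/5)·19 + (1/5)·15 + (2/5)·18 = 89/5
Low: (2/5)·11 + (1/5)·16 + (2/5)·5 = 48/5
Highest expected payoff is 89/5, from Medium.

Medium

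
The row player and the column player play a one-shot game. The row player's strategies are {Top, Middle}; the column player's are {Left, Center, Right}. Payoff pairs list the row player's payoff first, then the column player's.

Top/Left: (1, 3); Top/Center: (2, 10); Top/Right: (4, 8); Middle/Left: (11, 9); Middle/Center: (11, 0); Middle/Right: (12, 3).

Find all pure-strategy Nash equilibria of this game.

(Middle, Left)

Find each player's best response to every opponent strategy; NE are the intersections.
The row player's best responses — vs Left: Middle (payoff 11); vs Center: Middle (payoff 11); vs Right: Middle (payoff 12).
The column player's best responses — vs Top: Center (payoff 10); vs Middle: Left (payoff 9).
The only mutual best response is (Middle, Left); neither player gains by switching there.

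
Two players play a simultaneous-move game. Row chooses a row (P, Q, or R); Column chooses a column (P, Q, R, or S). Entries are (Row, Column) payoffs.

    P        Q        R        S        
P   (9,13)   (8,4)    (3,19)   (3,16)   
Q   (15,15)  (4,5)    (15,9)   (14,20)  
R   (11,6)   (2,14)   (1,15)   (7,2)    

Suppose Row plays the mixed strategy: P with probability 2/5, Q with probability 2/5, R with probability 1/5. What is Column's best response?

S

Column's best reply maximizes expected payoff against the mix.
P: (2/5)·13 + (2/5)·15 + (1/5)·6 = 62/5
Q: (2/5)·4 + (2/5)·5 + (1/5)·14 = 32/5
R: (2/5)·19 + (2/5)·9 + (1/5)·15 = 71/5
S: (2/5)·16 + (2/5)·20 + (1/5)·2 = 74/5
Highest expected payoff is 74/5, from S.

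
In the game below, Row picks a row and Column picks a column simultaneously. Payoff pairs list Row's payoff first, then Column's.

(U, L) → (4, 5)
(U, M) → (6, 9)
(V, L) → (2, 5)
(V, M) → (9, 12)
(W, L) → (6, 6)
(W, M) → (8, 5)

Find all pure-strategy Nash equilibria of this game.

(V, M) and (W, L)

Find each player's best response to every opponent strategy; NE are the intersections.
Row's best responses — vs L: W (payoff 6); vs M: V (payoff 9).
Column's best responses — vs U: M (payoff 9); vs V: M (payoff 12); vs W: L (payoff 6).
Mutual best responses occur at (V, M) and (W, L); at each, neither player gains by switching.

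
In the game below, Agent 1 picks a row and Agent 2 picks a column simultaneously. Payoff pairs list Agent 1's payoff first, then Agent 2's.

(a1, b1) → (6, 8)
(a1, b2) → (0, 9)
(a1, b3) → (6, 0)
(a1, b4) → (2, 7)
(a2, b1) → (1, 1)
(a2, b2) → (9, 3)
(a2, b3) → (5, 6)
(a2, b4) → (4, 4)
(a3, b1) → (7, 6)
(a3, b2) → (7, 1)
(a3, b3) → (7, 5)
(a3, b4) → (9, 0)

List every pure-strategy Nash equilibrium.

Check mutual best responses: a cell is a NE iff neither player can gain by unilaterally deviating.
Agent 1's best responses — vs b1: a3 (payoff 7); vs b2: a2 (payoff 9); vs b3: a3 (payoff 7); vs b4: a3 (payoff 9).
Agent 2's best responses — vs a1: b2 (payoff 9); vs a2: b3 (payoff 6); vs a3: b1 (payoff 6).
The only mutual best response is (a3, b1); neither player gains by switching there.

(a3, b1)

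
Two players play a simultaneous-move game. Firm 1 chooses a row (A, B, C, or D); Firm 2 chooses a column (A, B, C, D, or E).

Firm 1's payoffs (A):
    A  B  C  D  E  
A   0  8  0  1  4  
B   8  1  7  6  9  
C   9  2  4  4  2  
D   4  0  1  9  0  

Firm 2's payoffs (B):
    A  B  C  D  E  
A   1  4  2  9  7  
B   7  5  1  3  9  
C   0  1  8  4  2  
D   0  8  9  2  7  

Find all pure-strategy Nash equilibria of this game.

Find each player's best response to every opponent strategy; NE are the intersections.
Firm 1's best responses — vs A: C (payoff 9); vs B: A (payoff 8); vs C: B (payoff 7); vs D: D (payoff 9); vs E: B (payoff 9).
Firm 2's best responses — vs A: D (payoff 9); vs B: E (payoff 9); vs C: C (payoff 8); vs D: C (payoff 9).
The only mutual best response is (B, E); neither player gains by switching there.

(B, E)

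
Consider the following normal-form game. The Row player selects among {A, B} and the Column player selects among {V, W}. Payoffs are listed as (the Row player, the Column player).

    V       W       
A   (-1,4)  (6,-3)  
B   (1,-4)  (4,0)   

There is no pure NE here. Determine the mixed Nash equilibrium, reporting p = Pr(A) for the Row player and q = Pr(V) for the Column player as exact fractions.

p = 4/11, q = 1/2

Each player's mixing probability is pinned down by making the *other* player indifferent.
The Column player indifferent between V and W: p·4 + (1−p)·(-4) = p·(-3) + (1−p)·0 ⟹ (-4) + 8p = 0 + (-3)p ⟹ p = 4/11.
The Row player indifferent between A and B: q·(-1) + (1−q)·6 = q·1 + (1−q)·4 ⟹ 6 + (-7)q = 4 + (-3)q ⟹ q = 1/2.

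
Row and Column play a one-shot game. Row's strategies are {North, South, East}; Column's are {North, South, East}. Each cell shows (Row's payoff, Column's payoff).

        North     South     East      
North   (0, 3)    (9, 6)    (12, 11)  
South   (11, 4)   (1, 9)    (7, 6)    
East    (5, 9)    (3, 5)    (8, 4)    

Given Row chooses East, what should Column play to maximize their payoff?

With Row fixed at East, Column's payoffs are: North → 9, South → 5, East → 4.
The maximum is 9, achieved by North.

North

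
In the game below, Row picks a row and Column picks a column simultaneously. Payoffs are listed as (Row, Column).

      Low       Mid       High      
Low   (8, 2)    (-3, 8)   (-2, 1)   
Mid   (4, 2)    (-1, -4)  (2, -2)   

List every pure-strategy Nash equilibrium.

Check mutual best responses: a cell is a NE iff neither player can gain by unilaterally deviating.
Row's best responses — vs Low: Low (payoff 8); vs Mid: Mid (payoff -1); vs High: Mid (payoff 2).
Column's best responses — vs Low: Mid (payoff 8); vs Mid: Low (payoff 2).
No cell has both players best-responding. For instance, Row's best reply to Mid is Mid, but against Mid Column prefers Low over Mid.

No pure-strategy Nash equilibrium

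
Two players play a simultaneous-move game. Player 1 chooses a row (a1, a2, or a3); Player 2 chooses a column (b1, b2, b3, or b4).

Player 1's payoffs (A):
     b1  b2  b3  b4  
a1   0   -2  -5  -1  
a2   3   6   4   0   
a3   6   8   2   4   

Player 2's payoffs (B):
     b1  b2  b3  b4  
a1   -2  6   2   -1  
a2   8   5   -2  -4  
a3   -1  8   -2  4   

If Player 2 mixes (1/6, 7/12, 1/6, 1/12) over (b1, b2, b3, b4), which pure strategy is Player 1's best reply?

Compute Player 1's expected payoff from each pure strategy against the given mix.
a1: (1/6)·0 + (7/12)·(-2) + (1/6)·(-5) + (1/12)·(-1) = -25/12
a2: (1/6)·3 + (7/12)·6 + (1/6)·4 + (1/12)·0 = 14/3
a3: (1/6)·6 + (7/12)·8 + (1/6)·2 + (1/12)·4 = 19/3
Highest expected payoff is 19/3, from a3.

a3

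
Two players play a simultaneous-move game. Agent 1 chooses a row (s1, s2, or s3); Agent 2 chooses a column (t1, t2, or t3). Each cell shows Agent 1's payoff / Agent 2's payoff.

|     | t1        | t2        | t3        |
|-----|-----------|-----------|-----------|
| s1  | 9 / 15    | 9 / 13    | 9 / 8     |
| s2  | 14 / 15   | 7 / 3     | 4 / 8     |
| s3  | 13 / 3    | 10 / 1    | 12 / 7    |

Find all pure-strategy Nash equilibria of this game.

(s2, t1) and (s3, t3)

Check mutual best responses: a cell is a NE iff neither player can gain by unilaterally deviating.
Agent 1's best responses — vs t1: s2 (payoff 14); vs t2: s3 (payoff 10); vs t3: s3 (payoff 12).
Agent 2's best responses — vs s1: t1 (payoff 15); vs s2: t1 (payoff 15); vs s3: t3 (payoff 7).
Mutual best responses occur at (s2, t1) and (s3, t3); at each, neither player gains by switching.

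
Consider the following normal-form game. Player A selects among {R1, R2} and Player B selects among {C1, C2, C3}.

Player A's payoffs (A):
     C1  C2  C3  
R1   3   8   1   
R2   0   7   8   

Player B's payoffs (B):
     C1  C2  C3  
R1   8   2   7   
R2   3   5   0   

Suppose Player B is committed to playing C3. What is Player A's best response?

R2

With Player B fixed at C3, Player A's payoffs are: R1 → 1, R2 → 8.
The maximum is 8, achieved by R2.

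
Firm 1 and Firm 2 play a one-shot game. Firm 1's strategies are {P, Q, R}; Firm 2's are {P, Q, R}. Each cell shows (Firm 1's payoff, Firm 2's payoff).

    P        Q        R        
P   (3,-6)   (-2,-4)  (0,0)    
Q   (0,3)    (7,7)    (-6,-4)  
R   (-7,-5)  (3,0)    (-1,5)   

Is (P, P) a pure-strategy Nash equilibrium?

Holding Firm 2 at P: Firm 1 gets 3 from P, versus 0 from Q, -7 from R. No profitable deviation for Firm 1.
Holding Firm 1 at P: Firm 2 gets -6 from P but could get 0 by switching to R. Firm 2 has a profitable deviation.

No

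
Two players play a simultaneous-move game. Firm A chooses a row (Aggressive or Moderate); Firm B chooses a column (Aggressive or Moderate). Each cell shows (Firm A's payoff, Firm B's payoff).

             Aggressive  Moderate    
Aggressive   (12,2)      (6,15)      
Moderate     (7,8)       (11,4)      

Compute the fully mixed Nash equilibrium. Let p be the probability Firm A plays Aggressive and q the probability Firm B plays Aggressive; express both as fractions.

Each player's mixing probability is pinned down by making the *other* player indifferent.
Firm B indifferent between Aggressive and Moderate: p·2 + (1−p)·8 = p·15 + (1−p)·4 ⟹ 8 + (-6)p = 4 + 11p ⟹ p = 4/17.
Firm A indifferent between Aggressive and Moderate: q·12 + (1−q)·6 = q·7 + (1−q)·11 ⟹ 6 + 6q = 11 + (-4)q ⟹ q = 1/2.

p = 4/17, q = 1/2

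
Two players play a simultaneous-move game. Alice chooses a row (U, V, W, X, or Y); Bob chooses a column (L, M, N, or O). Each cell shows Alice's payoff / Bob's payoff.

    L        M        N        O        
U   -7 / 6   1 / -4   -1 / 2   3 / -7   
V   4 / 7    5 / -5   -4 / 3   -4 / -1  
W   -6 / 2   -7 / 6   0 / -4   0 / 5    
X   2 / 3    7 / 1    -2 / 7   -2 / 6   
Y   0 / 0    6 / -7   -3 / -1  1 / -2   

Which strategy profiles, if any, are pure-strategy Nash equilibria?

A profile is a Nash equilibrium when each player is best-responding to the other.
Alice's best responses — vs L: V (payoff 4); vs M: X (payoff 7); vs N: W (payoff 0); vs O: U (payoff 3).
Bob's best responses — vs U: L (payoff 6); vs V: L (payoff 7); vs W: M (payoff 6); vs X: N (payoff 7); vs Y: L (payoff 0).
The only mutual best response is (V, L); neither player gains by switching there.

(V, L)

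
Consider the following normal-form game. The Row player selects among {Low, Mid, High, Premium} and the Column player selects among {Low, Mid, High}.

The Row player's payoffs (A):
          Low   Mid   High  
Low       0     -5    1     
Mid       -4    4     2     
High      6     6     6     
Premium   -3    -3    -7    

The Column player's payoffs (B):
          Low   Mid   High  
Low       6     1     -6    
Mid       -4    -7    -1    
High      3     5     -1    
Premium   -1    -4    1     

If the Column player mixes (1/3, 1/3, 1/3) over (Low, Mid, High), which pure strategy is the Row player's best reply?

High

Compute the Row player's expected payoff from each pure strategy against the given mix.
Low: (1/3)·0 + (1/3)·(-5) + (1/3)·1 = -4/3
Mid: (1/3)·(-4) + (1/3)·4 + (1/3)·2 = 2/3
High: (1/3)·6 + (1/3)·6 + (1/3)·6 = 6
Premium: (1/3)·(-3) + (1/3)·(-3) + (1/3)·(-7) = -13/3
Highest expected payoff is 6, from High.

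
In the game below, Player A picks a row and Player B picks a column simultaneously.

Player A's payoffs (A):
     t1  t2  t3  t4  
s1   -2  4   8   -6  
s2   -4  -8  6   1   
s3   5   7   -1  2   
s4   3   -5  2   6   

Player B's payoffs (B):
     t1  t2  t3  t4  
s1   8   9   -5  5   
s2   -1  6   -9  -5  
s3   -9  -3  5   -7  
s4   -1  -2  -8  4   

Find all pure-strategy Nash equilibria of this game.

(s4, t4)

Find each player's best response to every opponent strategy; NE are the intersections.
Player A's best responses — vs t1: s3 (payoff 5); vs t2: s3 (payoff 7); vs t3: s1 (payoff 8); vs t4: s4 (payoff 6).
Player B's best responses — vs s1: t2 (payoff 9); vs s2: t2 (payoff 6); vs s3: t3 (payoff 5); vs s4: t4 (payoff 4).
The only mutual best response is (s4, t4); neither player gains by switching there.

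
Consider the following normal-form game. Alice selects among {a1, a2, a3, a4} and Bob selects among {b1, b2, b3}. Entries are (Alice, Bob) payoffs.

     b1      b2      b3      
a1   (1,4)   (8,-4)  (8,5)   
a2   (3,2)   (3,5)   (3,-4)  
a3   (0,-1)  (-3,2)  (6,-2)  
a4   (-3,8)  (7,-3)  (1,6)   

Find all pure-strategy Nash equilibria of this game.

(a1, b3)

Find each player's best response to every opponent strategy; NE are the intersections.
Alice's best responses — vs b1: a2 (payoff 3); vs b2: a1 (payoff 8); vs b3: a1 (payoff 8).
Bob's best responses — vs a1: b3 (payoff 5); vs a2: b2 (payoff 5); vs a3: b2 (payoff 2); vs a4: b1 (payoff 8).
The only mutual best response is (a1, b3); neither player gains by switching there.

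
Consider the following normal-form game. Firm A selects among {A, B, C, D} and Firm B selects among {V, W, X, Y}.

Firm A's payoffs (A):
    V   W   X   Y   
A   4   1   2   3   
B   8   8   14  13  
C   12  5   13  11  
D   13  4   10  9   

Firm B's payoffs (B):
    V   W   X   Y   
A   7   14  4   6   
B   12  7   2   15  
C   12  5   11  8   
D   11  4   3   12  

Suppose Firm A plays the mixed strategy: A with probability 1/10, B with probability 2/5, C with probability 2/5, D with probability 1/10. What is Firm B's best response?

V

Firm B's best reply maximizes expected payoff against the mix.
V: (1/10)·7 + (2/5)·12 + (2/5)·12 + (1/10)·11 = 57/5
W: (1/10)·14 + (2/5)·7 + (2/5)·5 + (1/10)·4 = 33/5
X: (1/10)·4 + (2/5)·2 + (2/5)·11 + (1/10)·3 = 59/10
Y: (1/10)·6 + (2/5)·15 + (2/5)·8 + (1/10)·12 = 11
Highest expected payoff is 57/5, from V.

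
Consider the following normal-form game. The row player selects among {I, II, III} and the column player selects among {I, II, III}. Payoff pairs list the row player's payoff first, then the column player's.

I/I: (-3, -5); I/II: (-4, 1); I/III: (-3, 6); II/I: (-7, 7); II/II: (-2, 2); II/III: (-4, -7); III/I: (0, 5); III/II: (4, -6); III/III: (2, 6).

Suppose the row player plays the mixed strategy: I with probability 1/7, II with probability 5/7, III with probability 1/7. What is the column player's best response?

I

The column player's best reply maximizes expected payoff against the mix.
I: (1/7)·(-5) + (5/7)·7 + (1/7)·5 = 5
II: (1/7)·1 + (5/7)·2 + (1/7)·(-6) = 5/7
III: (1/7)·6 + (5/7)·(-7) + (1/7)·6 = -23/7
Highest expected payoff is 5, from I.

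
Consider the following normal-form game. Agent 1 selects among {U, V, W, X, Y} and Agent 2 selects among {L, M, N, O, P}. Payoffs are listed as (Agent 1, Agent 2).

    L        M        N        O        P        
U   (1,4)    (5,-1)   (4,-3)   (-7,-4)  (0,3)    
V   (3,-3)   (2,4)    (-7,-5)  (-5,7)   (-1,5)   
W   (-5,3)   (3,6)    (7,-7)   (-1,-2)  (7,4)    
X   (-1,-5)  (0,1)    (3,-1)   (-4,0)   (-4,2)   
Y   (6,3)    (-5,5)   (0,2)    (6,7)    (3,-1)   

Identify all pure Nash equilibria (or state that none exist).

A profile is a Nash equilibrium when each player is best-responding to the other.
Agent 1's best responses — vs L: Y (payoff 6); vs M: U (payoff 5); vs N: W (payoff 7); vs O: Y (payoff 6); vs P: W (payoff 7).
Agent 2's best responses — vs U: L (payoff 4); vs V: O (payoff 7); vs W: M (payoff 6); vs X: P (payoff 2); vs Y: O (payoff 7).
The only mutual best response is (Y, O); neither player gains by switching there.

(Y, O)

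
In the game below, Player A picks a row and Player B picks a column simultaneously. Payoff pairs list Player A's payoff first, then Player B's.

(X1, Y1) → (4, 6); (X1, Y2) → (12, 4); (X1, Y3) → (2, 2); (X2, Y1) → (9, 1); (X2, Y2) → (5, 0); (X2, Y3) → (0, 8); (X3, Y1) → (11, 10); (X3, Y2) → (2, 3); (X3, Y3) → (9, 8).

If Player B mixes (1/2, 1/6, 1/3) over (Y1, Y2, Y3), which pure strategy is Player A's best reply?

X3

Compute Player A's expected payoff from each pure strategy against the given mix.
X1: (1/2)·4 + (1/6)·12 + (1/3)·2 = 14/3
X2: (1/2)·9 + (1/6)·5 + (1/3)·0 = 16/3
X3: (1/2)·11 + (1/6)·2 + (1/3)·9 = 53/6
Highest expected payoff is 53/6, from X3.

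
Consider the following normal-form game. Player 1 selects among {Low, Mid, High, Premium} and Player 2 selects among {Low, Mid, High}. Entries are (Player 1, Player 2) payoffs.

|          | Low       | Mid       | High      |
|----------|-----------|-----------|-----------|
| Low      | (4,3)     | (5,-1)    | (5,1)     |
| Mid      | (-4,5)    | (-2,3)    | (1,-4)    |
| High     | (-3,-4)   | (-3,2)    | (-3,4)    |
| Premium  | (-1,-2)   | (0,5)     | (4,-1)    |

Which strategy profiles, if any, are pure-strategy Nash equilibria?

A profile is a Nash equilibrium when each player is best-responding to the other.
Player 1's best responses — vs Low: Low (payoff 4); vs Mid: Low (payoff 5); vs High: Low (payoff 5).
Player 2's best responses — vs Low: Low (payoff 3); vs Mid: Low (payoff 5); vs High: High (payoff 4); vs Premium: Mid (payoff 5).
The only mutual best response is (Low, Low); neither player gains by switching there.

(Low, Low)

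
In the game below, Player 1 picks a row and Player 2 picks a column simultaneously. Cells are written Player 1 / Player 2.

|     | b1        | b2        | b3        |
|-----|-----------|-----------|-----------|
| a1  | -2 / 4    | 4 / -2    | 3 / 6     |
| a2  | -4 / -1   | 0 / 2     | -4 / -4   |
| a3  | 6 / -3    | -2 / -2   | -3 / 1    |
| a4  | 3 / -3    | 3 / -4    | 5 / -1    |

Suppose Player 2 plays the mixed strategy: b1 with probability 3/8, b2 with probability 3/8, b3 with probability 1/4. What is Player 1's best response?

a4

Compute Player 1's expected payoff from each pure strategy against the given mix.
a1: (3/8)·(-2) + (3/8)·4 + (1/4)·3 = 3/2
a2: (3/8)·(-4) + (3/8)·0 + (1/4)·(-4) = -5/2
a3: (3/8)·6 + (3/8)·(-2) + (1/4)·(-3) = 3/4
a4: (3/8)·3 + (3/8)·3 + (1/4)·5 = 7/2
Highest expected payoff is 7/2, from a4.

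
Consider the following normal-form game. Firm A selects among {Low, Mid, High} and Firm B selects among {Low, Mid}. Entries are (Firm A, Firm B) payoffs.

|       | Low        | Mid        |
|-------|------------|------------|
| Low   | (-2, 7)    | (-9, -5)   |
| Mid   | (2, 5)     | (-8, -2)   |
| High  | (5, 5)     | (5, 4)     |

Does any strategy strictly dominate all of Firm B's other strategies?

Low

A strategy is strictly dominant if it gives Firm B a strictly higher payoff than every other strategy, against every choice by the opponent.
Low strictly dominates: vs Low: 7 > -5; vs Mid: 5 > -2; vs High: 5 > 4.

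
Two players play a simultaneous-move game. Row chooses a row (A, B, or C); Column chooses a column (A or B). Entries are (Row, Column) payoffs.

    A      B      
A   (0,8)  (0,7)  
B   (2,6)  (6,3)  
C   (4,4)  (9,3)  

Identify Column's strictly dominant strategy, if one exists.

A

Check whether one of Column's strategies beats all alternatives regardless of what the opponent does.
A strictly dominates: vs A: 8 > 7; vs B: 6 > 3; vs C: 4 > 3.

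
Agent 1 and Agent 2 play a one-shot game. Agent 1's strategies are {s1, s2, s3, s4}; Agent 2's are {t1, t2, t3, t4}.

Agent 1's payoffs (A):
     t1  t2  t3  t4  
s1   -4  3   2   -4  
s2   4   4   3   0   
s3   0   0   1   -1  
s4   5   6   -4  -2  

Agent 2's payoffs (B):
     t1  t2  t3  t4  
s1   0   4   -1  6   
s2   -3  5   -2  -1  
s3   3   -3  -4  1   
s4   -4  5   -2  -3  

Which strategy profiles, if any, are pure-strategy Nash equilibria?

A profile is a Nash equilibrium when each player is best-responding to the other.
Agent 1's best responses — vs t1: s4 (payoff 5); vs t2: s4 (payoff 6); vs t3: s2 (payoff 3); vs t4: s2 (payoff 0).
Agent 2's best responses — vs s1: t4 (payoff 6); vs s2: t2 (payoff 5); vs s3: t1 (payoff 3); vs s4: t2 (payoff 5).
The only mutual best response is (s4, t2); neither player gains by switching there.

(s4, t2)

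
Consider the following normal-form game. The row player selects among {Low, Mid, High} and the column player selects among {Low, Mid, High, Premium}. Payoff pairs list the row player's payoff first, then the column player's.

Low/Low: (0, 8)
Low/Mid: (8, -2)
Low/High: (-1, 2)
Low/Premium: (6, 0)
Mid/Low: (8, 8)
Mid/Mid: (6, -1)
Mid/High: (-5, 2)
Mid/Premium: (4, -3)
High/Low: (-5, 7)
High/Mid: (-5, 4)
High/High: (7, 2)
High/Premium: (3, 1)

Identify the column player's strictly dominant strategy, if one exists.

A strategy is strictly dominant if it gives the column player a strictly higher payoff than every other strategy, against every choice by the opponent.
Low strictly dominates: vs Low: 8 > each of {-2, 2, 0}; vs Mid: 8 > each of {-1, 2, -3}; vs High: 7 > each of {4, 2, 1}.

Low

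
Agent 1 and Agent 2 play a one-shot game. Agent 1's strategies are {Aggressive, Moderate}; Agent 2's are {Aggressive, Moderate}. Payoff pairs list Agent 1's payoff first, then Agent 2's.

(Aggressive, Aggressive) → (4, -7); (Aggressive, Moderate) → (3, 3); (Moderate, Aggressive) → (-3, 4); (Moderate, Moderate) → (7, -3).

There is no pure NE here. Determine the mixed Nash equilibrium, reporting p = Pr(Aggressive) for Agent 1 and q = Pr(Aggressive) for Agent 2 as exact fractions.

In a mixed NE each player is indifferent between their pure strategies, so the opponent's mix sets the indifference.
Agent 2 indifferent between Aggressive and Moderate: p·(-7) + (1−p)·4 = p·3 + (1−p)·(-3) ⟹ 4 + (-11)p = (-3) + 6p ⟹ p = 7/17.
Agent 1 indifferent between Aggressive and Moderate: q·4 + (1−q)·3 = q·(-3) + (1−q)·7 ⟹ 3 + 1q = 7 + (-10)q ⟹ q = 4/11.

p = 7/17, q = 4/11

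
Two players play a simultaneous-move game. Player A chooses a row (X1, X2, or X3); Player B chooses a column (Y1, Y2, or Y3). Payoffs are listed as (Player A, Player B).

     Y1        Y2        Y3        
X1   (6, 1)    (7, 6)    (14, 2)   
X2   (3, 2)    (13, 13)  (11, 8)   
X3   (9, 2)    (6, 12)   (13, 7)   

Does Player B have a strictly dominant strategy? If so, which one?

A strategy is strictly dominant if it gives Player B a strictly higher payoff than every other strategy, against every choice by the opponent.
Y2 strictly dominates: vs X1: 6 > each of {1, 2}; vs X2: 13 > each of {2, 8}; vs X3: 12 > each of {2, 7}.

Y2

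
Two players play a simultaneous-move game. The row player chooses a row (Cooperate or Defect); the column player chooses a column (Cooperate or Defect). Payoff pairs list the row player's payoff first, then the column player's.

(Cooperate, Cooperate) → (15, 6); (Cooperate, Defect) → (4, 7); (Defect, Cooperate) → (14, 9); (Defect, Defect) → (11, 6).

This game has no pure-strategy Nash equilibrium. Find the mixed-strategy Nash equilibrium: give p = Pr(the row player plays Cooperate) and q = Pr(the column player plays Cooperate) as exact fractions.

p = 3/4, q = 7/8

Each player's mixing probability is pinned down by making the *other* player indifferent.
The column player indifferent between Cooperate and Defect: p·6 + (1−p)·9 = p·7 + (1−p)·6 ⟹ 9 + (-3)p = 6 + 1p ⟹ p = 3/4.
The row player indifferent between Cooperate and Defect: q·15 + (1−q)·4 = q·14 + (1−q)·11 ⟹ 4 + 11q = 11 + 3q ⟹ q = 7/8.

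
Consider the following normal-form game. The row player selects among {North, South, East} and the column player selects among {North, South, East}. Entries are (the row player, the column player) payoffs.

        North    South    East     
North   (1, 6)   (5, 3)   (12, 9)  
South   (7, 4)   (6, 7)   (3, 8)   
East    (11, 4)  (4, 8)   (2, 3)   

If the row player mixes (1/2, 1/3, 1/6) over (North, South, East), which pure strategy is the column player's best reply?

The column player's best reply maximizes expected payoff against the mix.
North: (1/2)·6 + (1/3)·4 + (1/6)·4 = 5
South: (1/2)·3 + (1/3)·7 + (1/6)·8 = 31/6
East: (1/2)·9 + (1/3)·8 + (1/6)·3 = 23/3
Highest expected payoff is 23/3, from East.

East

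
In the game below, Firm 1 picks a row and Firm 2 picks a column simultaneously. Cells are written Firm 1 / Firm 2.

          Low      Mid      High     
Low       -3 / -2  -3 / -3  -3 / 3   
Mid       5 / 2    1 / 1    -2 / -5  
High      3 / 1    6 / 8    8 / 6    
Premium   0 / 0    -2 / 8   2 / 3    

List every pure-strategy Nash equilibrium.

Find each player's best response to every opponent strategy; NE are the intersections.
Firm 1's best responses — vs Low: Mid (payoff 5); vs Mid: High (payoff 6); vs High: High (payoff 8).
Firm 2's best responses — vs Low: High (payoff 3); vs Mid: Low (payoff 2); vs High: Mid (payoff 8); vs Premium: Mid (payoff 8).
Mutual best responses occur at (Mid, Low) and (High, Mid); at each, neither player gains by switching.

(Mid, Low) and (High, Mid)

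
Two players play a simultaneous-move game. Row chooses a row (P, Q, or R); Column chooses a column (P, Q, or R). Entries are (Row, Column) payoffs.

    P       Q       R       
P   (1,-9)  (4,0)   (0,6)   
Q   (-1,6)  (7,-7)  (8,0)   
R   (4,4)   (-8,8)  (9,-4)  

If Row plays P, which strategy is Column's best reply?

R

With Row fixed at P, Column's payoffs are: P → -9, Q → 0, R → 6.
The maximum is 6, achieved by R.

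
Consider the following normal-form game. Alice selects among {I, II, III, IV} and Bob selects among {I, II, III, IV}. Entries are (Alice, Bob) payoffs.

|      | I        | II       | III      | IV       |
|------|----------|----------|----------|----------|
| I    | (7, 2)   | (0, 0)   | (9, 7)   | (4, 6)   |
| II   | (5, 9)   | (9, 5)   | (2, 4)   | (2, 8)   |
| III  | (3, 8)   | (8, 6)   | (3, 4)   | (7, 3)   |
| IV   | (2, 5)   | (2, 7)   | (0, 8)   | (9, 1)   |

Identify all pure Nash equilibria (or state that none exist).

Find each player's best response to every opponent strategy; NE are the intersections.
Alice's best responses — vs I: I (payoff 7); vs II: II (payoff 9); vs III: I (payoff 9); vs IV: IV (payoff 9).
Bob's best responses — vs I: III (payoff 7); vs II: I (payoff 9); vs III: I (payoff 8); vs IV: III (payoff 8).
The only mutual best response is (I, III); neither player gains by switching there.

(I, III)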